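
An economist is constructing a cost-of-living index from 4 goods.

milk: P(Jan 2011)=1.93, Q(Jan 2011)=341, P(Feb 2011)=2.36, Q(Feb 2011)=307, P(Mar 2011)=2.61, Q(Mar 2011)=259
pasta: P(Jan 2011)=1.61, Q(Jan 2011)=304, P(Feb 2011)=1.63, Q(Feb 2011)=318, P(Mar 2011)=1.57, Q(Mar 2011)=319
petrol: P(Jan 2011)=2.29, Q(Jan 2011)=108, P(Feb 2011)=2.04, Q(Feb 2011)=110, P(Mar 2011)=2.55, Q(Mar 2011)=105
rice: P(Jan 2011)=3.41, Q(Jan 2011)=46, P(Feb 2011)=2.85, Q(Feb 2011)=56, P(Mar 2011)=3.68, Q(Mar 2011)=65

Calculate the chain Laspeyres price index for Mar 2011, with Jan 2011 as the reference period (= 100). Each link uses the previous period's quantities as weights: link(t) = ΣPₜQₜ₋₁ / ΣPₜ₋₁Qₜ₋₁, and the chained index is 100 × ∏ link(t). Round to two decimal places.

Link Jan 2011→Feb 2011:
ΣP(Feb 2011)Q(Jan 2011) = 2.36×341 + 1.63×304 + 2.04×108 + 2.85×46 = 804.76 + 495.52 + 220.32 + 131.1 = 1651.7
ΣP(Jan 2011)Q(Jan 2011) = 1.93×341 + 1.61×304 + 2.29×108 + 3.41×46 = 658.13 + 489.44 + 247.32 + 156.86 = 1551.75
link = 1651.7/1551.75 = 1.064411
Link Feb 2011→Mar 2011:
ΣP(Mar 2011)Q(Feb 2011) = 2.61×307 + 1.57×318 + 2.55×110 + 3.68×56 = 801.27 + 499.26 + 280.5 + 206.08 = 1787.11
ΣP(Feb 2011)Q(Feb 2011) = 2.36×307 + 1.63×318 + 2.04×110 + 2.85×56 = 724.52 + 518.34 + 224.4 + 159.6 = 1626.86
link = 1787.11/1626.86 = 1.098503
Chained index = 100 × 1.064411 × 1.098503 = 116.9258

116.93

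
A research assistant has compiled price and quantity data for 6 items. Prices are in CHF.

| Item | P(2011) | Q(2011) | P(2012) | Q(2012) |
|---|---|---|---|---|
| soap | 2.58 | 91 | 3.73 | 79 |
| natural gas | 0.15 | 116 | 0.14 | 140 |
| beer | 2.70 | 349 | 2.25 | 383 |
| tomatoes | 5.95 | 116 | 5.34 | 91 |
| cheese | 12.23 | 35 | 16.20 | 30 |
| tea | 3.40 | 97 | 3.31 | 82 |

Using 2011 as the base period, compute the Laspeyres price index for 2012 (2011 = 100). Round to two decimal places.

100.22

Laspeyres price index uses base-period quantities as weights.
ΣP(2012)·Q(2011) = 3.73×91 + 0.14×116 + 2.25×349 + 5.34×116 + 16.20×35 + 3.31×97 = 339.43 + 16.24 + 785.25 + 619.44 + 567 + 321.07 = 2648.43
ΣP(2011)·Q(2011) = 2.58×91 + 0.15×116 + 2.70×349 + 5.95×116 + 12.23×35 + 3.40×97 = 234.78 + 17.4 + 942.3 + 690.2 + 428.05 + 329.8 = 2642.53
Index = 2648.43 / 2642.53 × 100 = 100.2233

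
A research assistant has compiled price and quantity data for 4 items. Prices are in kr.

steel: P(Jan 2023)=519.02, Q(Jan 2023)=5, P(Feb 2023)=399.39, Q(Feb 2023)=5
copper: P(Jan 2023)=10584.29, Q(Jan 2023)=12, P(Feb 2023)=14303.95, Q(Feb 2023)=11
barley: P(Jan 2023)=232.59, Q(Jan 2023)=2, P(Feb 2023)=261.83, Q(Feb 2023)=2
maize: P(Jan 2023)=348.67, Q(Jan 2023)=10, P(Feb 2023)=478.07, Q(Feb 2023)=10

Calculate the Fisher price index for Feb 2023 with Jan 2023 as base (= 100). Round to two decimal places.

133.94

Laspeyres component (base-period weights):
ΣP(Feb 2023)Q(Jan 2023) = 399.39×5 + 14303.95×12 + 261.83×2 + 478.07×10 = 1996.95 + 171647.4 + 523.66 + 4780.7 = 178948.71
ΣP(Jan 2023)Q(Jan 2023) = 519.02×5 + 10584.29×12 + 232.59×2 + 348.67×10 = 2595.1 + 127011.48 + 465.18 + 3486.7 = 133558.46
L = 178948.71 / 133558.46 × 100 = 133.9853
Paasche component (current-period weights):
ΣP(Feb 2023)Q(Feb 2023) = 399.39×5 + 14303.95×11 + 261.83×2 + 478.07×10 = 1996.95 + 157343.45 + 523.66 + 4780.7 = 164644.76
ΣP(Jan 2023)Q(Feb 2023) = 519.02×5 + 10584.29×11 + 232.59×2 + 348.67×10 = 2595.1 + 116427.19 + 465.18 + 3486.7 = 122974.17
P = 164644.76 / 122974.17 × 100 = 133.8856
Fisher = √(L × P) = √(133.9853 × 133.8856) = 133.9355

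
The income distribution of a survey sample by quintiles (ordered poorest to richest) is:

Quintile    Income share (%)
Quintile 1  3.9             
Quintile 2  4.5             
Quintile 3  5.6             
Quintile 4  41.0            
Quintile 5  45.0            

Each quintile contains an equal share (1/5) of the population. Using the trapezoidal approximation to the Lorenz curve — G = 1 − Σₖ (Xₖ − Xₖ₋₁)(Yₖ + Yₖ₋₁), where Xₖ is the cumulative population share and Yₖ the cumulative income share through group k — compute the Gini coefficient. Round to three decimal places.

Cumulative income shares Yₖ: 0.0390, 0.0840, 0.1400, 0.5500, 1.0000
Σ (Xₖ−Xₖ₋₁)(Yₖ+Yₖ₋₁) = (1/5)(0.0390+0.0000) + (1/5)(0.0840+0.0390) + (1/5)(0.1400+0.0840) + (1/5)(0.5500+0.1400) + (1/5)(1.0000+0.5500)
  = 0.0078 + 0.0246 + 0.0448 + 0.1380 + 0.3100 = 0.5252
G = 1 − 0.5252 = 0.4748

0.475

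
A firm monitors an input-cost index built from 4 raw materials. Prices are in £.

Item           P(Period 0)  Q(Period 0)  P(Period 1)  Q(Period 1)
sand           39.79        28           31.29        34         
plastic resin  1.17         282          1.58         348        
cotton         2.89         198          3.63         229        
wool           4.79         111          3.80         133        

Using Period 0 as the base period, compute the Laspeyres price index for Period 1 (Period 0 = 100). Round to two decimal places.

96.63

Laspeyres price index uses base-period quantities as weights.
ΣP(Period 1)·Q(Period 0) = 31.29×28 + 1.58×282 + 3.63×198 + 3.80×111 = 876.12 + 445.56 + 718.74 + 421.8 = 2462.22
ΣP(Period 0)·Q(Period 0) = 39.79×28 + 1.17×282 + 2.89×198 + 4.79×111 = 1114.12 + 329.94 + 572.22 + 531.69 = 2547.97
Index = 2462.22 / 2547.97 × 100 = 96.6346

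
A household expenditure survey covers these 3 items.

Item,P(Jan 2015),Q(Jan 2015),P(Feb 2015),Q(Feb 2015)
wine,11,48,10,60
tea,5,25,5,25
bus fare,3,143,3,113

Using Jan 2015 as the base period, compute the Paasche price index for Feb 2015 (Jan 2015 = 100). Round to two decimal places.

94.66

Paasche price index uses current-period quantities as weights.
ΣP(Feb 2015)·Q(Feb 2015) = 10×60 + 5×25 + 3×113 = 600 + 125 + 339 = 1064
ΣP(Jan 2015)·Q(Feb 2015) = 11×60 + 5×25 + 3×113 = 660 + 125 + 339 = 1124
Index = 1064 / 1124 × 100 = 94.6619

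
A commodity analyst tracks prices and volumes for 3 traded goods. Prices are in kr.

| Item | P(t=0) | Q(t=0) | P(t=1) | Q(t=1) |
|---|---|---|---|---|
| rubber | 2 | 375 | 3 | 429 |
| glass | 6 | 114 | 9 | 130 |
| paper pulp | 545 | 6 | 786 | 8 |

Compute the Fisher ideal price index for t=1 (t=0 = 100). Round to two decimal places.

145.89

Laspeyres component (base-period weights):
ΣP(t=1)Q(t=0) = 3×375 + 9×114 + 786×6 = 1125 + 1026 + 4716 = 6867
ΣP(t=0)Q(t=0) = 2×375 + 6×114 + 545×6 = 750 + 684 + 3270 = 4704
L = 6867 / 4704 × 100 = 145.9821
Paasche component (current-period weights):
ΣP(t=1)Q(t=1) = 3×429 + 9×130 + 786×8 = 1287 + 1170 + 6288 = 8745
ΣP(t=0)Q(t=1) = 2×429 + 6×130 + 545×8 = 858 + 780 + 4360 = 5998
P = 8745 / 5998 × 100 = 145.7986
Fisher = √(L × P) = √(145.9821 × 145.7986) = 145.8903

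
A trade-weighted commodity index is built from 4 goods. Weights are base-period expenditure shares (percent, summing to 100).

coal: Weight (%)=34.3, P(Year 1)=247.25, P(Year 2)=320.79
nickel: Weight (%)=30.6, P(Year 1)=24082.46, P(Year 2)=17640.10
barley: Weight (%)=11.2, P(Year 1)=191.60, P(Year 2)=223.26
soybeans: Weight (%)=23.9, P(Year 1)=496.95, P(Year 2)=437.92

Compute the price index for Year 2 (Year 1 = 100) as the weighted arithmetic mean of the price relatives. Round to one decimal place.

coal: 34.3 × (320.79/247.25) = 34.3 × 1.297432 = 44.5019
nickel: 30.6 × (17640.10/24082.46) = 30.6 × 0.732487 = 22.4141
barley: 11.2 × (223.26/191.60) = 11.2 × 1.165240 = 13.0507
soybeans: 23.9 × (437.92/496.95) = 23.9 × 0.881215 = 21.0610
Index = Σ wᵢ·(p₁ᵢ/p₀ᵢ) = 44.5019 + 22.4141 + 13.0507 + 21.0610 = 101.0278

101.0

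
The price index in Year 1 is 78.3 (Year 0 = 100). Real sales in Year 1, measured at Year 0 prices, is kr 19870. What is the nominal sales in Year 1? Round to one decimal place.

15558.2

Nominal = Real × (Index/100) = 19870 × (78.3/100)
        = 19870 × 0.783 = 15558.2100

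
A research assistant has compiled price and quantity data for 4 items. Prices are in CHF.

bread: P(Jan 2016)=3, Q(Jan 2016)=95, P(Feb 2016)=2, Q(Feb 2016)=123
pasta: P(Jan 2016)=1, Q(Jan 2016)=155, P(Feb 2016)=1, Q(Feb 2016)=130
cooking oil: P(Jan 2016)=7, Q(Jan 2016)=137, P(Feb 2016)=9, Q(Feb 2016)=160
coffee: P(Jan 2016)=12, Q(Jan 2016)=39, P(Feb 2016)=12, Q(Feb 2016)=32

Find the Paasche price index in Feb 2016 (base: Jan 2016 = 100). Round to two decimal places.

Paasche price index uses current-period quantities as weights.
ΣP(Feb 2016)·Q(Feb 2016) = 2×123 + 1×130 + 9×160 + 12×32 = 246 + 130 + 1440 + 384 = 2200
ΣP(Jan 2016)·Q(Feb 2016) = 3×123 + 1×130 + 7×160 + 12×32 = 369 + 130 + 1120 + 384 = 2003
Index = 2200 / 2003 × 100 = 109.8352

109.84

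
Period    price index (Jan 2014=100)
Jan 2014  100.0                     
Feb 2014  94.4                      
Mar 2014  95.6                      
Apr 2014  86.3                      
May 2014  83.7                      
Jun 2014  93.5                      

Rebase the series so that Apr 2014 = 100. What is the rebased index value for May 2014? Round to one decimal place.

97.0

Rebased(May 2014) = 83.7 / 86.3 × 100 = 96.9873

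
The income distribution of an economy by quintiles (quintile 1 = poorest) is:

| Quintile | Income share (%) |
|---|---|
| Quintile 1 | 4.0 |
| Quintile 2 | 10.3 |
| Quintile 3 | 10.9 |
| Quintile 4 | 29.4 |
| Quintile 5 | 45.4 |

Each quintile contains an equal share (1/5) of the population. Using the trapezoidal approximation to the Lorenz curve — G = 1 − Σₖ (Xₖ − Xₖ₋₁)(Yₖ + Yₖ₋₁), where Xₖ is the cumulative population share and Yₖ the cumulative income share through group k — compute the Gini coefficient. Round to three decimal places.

0.408

Cumulative income shares Yₖ: 0.0400, 0.1430, 0.2520, 0.5460, 1.0000
Σ (Xₖ−Xₖ₋₁)(Yₖ+Yₖ₋₁) = (1/5)(0.0400+0.0000) + (1/5)(0.1430+0.0400) + (1/5)(0.2520+0.1430) + (1/5)(0.5460+0.2520) + (1/5)(1.0000+0.5460)
  = 0.0080 + 0.0366 + 0.0790 + 0.1596 + 0.3092 = 0.5924
G = 1 − 0.5924 = 0.4076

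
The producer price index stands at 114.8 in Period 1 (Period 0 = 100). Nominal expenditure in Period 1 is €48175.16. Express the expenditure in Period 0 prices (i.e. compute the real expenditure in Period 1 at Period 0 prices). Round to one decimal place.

41964.4

Real = Nominal ÷ (Index/100) = 48175.16 ÷ (114.8/100)
     = 48175.16 ÷ 1.148 = 41964.4251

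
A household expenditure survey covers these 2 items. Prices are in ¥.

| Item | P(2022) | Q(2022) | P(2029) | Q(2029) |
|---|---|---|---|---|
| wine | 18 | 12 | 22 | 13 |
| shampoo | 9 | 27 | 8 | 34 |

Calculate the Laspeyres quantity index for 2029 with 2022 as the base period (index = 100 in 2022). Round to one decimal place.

Laspeyres quantity index uses base-period prices as weights.
ΣP(2022)·Q(2029) = 18×13 + 9×34 = 234 + 306 = 540
ΣP(2022)·Q(2022) = 18×12 + 9×27 = 216 + 243 = 459
Index = 540 / 459 × 100 = 117.6471

117.6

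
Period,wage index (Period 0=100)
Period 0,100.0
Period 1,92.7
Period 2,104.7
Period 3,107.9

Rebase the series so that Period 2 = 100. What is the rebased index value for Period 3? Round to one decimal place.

103.1

Rebased(Period 3) = 107.9 / 104.7 × 100 = 103.0564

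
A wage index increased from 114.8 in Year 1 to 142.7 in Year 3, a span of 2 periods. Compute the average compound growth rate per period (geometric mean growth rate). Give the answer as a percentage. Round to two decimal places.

11.49%

Growth factor = (142.7/114.8)^(1/2) = (1.243031)^(1/2) = 1.114913
Growth rate = 1.114913 − 1 = 0.114913 = 11.4913%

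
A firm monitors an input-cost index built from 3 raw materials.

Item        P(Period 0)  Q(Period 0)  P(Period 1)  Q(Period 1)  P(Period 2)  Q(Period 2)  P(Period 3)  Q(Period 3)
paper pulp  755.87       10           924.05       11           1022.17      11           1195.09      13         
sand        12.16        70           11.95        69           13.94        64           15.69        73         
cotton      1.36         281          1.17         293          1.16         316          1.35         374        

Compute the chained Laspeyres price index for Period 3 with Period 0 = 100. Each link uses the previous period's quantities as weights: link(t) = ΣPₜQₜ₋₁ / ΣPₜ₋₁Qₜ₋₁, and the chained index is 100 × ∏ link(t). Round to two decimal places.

152.77

Link Period 0→Period 1:
ΣP(Period 1)Q(Period 0) = 924.05×10 + 11.95×70 + 1.17×281 = 9240.5 + 836.5 + 328.77 = 10405.77
ΣP(Period 0)Q(Period 0) = 755.87×10 + 12.16×70 + 1.36×281 = 7558.7 + 851.2 + 382.16 = 8792.06
link = 10405.77/8792.06 = 1.183542
Link Period 1→Period 2:
ΣP(Period 2)Q(Period 1) = 1022.17×11 + 13.94×69 + 1.16×293 = 11243.87 + 961.86 + 339.88 = 12545.61
ΣP(Period 1)Q(Period 1) = 924.05×11 + 11.95×69 + 1.17×293 = 10164.55 + 824.55 + 342.81 = 11331.91
link = 12545.61/11331.91 = 1.107105
Link Period 2→Period 3:
ΣP(Period 3)Q(Period 2) = 1195.09×11 + 15.69×64 + 1.35×316 = 13145.99 + 1004.16 + 426.6 = 14576.75
ΣP(Period 2)Q(Period 2) = 1022.17×11 + 13.94×64 + 1.16×316 = 11243.87 + 892.16 + 366.56 = 12502.59
link = 14576.75/12502.59 = 1.165898
Chained index = 100 × 1.183542 × 1.107105 × 1.165898 = 152.7682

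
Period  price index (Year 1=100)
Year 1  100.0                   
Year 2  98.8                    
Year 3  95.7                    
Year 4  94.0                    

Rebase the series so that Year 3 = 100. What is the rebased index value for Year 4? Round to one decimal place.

98.2

Rebased(Year 4) = 94.0 / 95.7 × 100 = 98.2236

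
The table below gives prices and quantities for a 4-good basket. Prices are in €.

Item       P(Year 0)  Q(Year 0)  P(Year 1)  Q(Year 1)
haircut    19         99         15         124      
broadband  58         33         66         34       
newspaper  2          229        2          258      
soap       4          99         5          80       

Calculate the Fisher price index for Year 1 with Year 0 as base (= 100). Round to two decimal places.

98.25

Laspeyres component (base-period weights):
ΣP(Year 1)Q(Year 0) = 15×99 + 66×33 + 2×229 + 5×99 = 1485 + 2178 + 458 + 495 = 4616
ΣP(Year 0)Q(Year 0) = 19×99 + 58×33 + 2×229 + 4×99 = 1881 + 1914 + 458 + 396 = 4649
L = 4616 / 4649 × 100 = 99.2902
Paasche component (current-period weights):
ΣP(Year 1)Q(Year 1) = 15×124 + 66×34 + 2×258 + 5×80 = 1860 + 2244 + 516 + 400 = 5020
ΣP(Year 0)Q(Year 1) = 19×124 + 58×34 + 2×258 + 4×80 = 2356 + 1972 + 516 + 320 = 5164
P = 5020 / 5164 × 100 = 97.2115
Fisher = √(L × P) = √(99.2902 × 97.2115) = 98.2453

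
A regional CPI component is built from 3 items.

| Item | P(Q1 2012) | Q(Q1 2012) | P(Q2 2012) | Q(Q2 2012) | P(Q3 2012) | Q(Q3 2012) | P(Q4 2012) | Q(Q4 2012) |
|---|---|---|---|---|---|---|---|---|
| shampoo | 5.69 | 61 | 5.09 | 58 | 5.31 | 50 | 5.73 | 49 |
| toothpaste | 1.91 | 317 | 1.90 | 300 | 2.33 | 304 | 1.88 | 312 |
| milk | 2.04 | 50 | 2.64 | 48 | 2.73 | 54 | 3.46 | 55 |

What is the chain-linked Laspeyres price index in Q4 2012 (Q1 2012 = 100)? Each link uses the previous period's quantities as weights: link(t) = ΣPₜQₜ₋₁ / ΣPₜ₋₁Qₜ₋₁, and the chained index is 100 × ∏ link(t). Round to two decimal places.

105.92

Link Q1 2012→Q2 2012:
ΣP(Q2 2012)Q(Q1 2012) = 5.09×61 + 1.90×317 + 2.64×50 = 310.49 + 602.3 + 132 = 1044.79
ΣP(Q1 2012)Q(Q1 2012) = 5.69×61 + 1.91×317 + 2.04×50 = 347.09 + 605.47 + 102 = 1054.56
link = 1044.79/1054.56 = 0.990735
Link Q2 2012→Q3 2012:
ΣP(Q3 2012)Q(Q2 2012) = 5.31×58 + 2.33×300 + 2.73×48 = 307.98 + 699 + 131.04 = 1138.02
ΣP(Q2 2012)Q(Q2 2012) = 5.09×58 + 1.90×300 + 2.64×48 = 295.22 + 570 + 126.72 = 991.94
link = 1138.02/991.94 = 1.147267
Link Q3 2012→Q4 2012:
ΣP(Q4 2012)Q(Q3 2012) = 5.73×50 + 1.88×304 + 3.46×54 = 286.5 + 571.52 + 186.84 = 1044.86
ΣP(Q3 2012)Q(Q3 2012) = 5.31×50 + 2.33×304 + 2.73×54 = 265.5 + 708.32 + 147.42 = 1121.24
link = 1044.86/1121.24 = 0.931879
Chained index = 100 × 0.990735 × 1.147267 × 0.931879 = 105.9209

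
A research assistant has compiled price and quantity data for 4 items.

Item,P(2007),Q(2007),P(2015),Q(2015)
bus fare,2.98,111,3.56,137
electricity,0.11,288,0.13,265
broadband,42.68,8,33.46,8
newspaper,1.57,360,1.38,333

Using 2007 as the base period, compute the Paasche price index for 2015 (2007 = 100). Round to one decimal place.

Paasche price index uses current-period quantities as weights.
ΣP(2015)·Q(2015) = 3.56×137 + 0.13×265 + 33.46×8 + 1.38×333 = 487.72 + 34.45 + 267.68 + 459.54 = 1249.39
ΣP(2007)·Q(2015) = 2.98×137 + 0.11×265 + 42.68×8 + 1.57×333 = 408.26 + 29.15 + 341.44 + 522.81 = 1301.66
Index = 1249.39 / 1301.66 × 100 = 95.9844

96.0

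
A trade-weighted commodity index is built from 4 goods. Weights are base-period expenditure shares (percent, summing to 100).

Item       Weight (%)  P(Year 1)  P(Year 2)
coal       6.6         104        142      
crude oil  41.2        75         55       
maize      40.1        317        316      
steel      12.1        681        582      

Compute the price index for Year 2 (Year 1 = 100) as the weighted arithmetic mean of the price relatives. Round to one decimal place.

coal: 6.6 × (142/104) = 6.6 × 1.365385 = 9.0115
crude oil: 41.2 × (55/75) = 41.2 × 0.733333 = 30.2133
maize: 40.1 × (316/317) = 40.1 × 0.996845 = 39.9735
steel: 12.1 × (582/681) = 12.1 × 0.854626 = 10.3410
Index = Σ wᵢ·(p₁ᵢ/p₀ᵢ) = 9.0115 + 30.2133 + 39.9735 + 10.3410 = 89.5393

89.5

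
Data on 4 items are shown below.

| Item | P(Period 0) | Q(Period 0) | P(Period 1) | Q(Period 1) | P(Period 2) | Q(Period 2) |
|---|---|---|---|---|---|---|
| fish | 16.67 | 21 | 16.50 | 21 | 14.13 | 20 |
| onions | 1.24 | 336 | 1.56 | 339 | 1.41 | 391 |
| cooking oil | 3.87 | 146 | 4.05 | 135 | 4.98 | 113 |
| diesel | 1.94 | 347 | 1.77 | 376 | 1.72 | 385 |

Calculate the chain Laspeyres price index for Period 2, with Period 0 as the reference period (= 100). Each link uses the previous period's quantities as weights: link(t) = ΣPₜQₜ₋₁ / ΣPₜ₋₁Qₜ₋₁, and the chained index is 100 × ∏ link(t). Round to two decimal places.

Link Period 0→Period 1:
ΣP(Period 1)Q(Period 0) = 16.50×21 + 1.56×336 + 4.05×146 + 1.77×347 = 346.5 + 524.16 + 591.3 + 614.19 = 2076.15
ΣP(Period 0)Q(Period 0) = 16.67×21 + 1.24×336 + 3.87×146 + 1.94×347 = 350.07 + 416.64 + 565.02 + 673.18 = 2004.91
link = 2076.15/2004.91 = 1.035533
Link Period 1→Period 2:
ΣP(Period 2)Q(Period 1) = 14.13×21 + 1.41×339 + 4.98×135 + 1.72×376 = 296.73 + 477.99 + 672.3 + 646.72 = 2093.74
ΣP(Period 1)Q(Period 1) = 16.50×21 + 1.56×339 + 4.05×135 + 1.77×376 = 346.5 + 528.84 + 546.75 + 665.52 = 2087.61
link = 2093.74/2087.61 = 1.002936
Chained index = 100 × 1.035533 × 1.002936 = 103.8573

103.86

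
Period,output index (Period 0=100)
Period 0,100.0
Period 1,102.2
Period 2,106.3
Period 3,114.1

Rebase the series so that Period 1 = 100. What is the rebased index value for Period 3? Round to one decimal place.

111.6

Rebased(Period 3) = 114.1 / 102.2 × 100 = 111.6438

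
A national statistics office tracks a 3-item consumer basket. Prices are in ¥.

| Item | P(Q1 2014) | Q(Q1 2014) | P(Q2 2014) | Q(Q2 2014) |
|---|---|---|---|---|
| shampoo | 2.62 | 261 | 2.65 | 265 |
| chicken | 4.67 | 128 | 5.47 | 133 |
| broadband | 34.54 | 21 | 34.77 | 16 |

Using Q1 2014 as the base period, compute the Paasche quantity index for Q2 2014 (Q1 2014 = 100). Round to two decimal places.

Paasche quantity index uses current-period prices as weights.
ΣP(Q2 2014)·Q(Q2 2014) = 2.65×265 + 5.47×133 + 34.77×16 = 702.25 + 727.51 + 556.32 = 1986.08
ΣP(Q2 2014)·Q(Q1 2014) = 2.65×261 + 5.47×128 + 34.77×21 = 691.65 + 700.16 + 730.17 = 2121.98
Index = 1986.08 / 2121.98 × 100 = 93.5956

93.60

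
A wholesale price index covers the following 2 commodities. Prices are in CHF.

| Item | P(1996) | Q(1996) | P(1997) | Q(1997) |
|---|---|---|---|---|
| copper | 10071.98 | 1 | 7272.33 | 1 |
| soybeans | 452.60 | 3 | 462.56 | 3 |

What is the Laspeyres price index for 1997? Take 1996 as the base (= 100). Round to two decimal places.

75.77

Laspeyres price index uses base-period quantities as weights.
ΣP(1997)·Q(1996) = 7272.33×1 + 462.56×3 = 7272.33 + 1387.68 = 8660.01
ΣP(1996)·Q(1996) = 10071.98×1 + 452.60×3 = 10071.98 + 1357.8 = 11429.78
Index = 8660.01 / 11429.78 × 100 = 75.7671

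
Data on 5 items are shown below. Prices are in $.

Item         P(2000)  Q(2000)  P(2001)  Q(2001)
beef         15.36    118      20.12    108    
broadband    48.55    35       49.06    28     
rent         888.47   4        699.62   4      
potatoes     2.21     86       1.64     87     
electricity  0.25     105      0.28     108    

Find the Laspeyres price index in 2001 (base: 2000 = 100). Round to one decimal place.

Laspeyres price index uses base-period quantities as weights.
ΣP(2001)·Q(2000) = 20.12×118 + 49.06×35 + 699.62×4 + 1.64×86 + 0.28×105 = 2374.16 + 1717.1 + 2798.48 + 141.04 + 29.4 = 7060.18
ΣP(2000)·Q(2000) = 15.36×118 + 48.55×35 + 888.47×4 + 2.21×86 + 0.25×105 = 1812.48 + 1699.25 + 3553.88 + 190.06 + 26.25 = 7281.92
Index = 7060.18 / 7281.92 × 100 = 96.9549

97.0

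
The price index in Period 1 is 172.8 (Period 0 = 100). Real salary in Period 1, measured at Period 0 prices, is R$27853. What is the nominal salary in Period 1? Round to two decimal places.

Nominal = Real × (Index/100) = 27853 × (172.8/100)
        = 27853 × 1.728 = 48129.9840

48129.98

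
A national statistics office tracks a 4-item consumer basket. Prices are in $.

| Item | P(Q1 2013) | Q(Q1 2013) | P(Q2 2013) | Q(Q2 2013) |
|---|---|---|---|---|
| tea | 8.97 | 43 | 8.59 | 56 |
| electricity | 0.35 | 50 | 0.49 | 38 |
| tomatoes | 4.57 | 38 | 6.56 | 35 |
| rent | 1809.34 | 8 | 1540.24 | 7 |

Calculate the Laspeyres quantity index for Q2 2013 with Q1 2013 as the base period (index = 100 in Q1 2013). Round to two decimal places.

Laspeyres quantity index uses base-period prices as weights.
ΣP(Q1 2013)·Q(Q2 2013) = 8.97×56 + 0.35×38 + 4.57×35 + 1809.34×7 = 502.32 + 13.3 + 159.95 + 12665.38 = 13340.95
ΣP(Q1 2013)·Q(Q1 2013) = 8.97×43 + 0.35×50 + 4.57×38 + 1809.34×8 = 385.71 + 17.5 + 173.66 + 14474.72 = 15051.59
Index = 13340.95 / 15051.59 × 100 = 88.6348

88.63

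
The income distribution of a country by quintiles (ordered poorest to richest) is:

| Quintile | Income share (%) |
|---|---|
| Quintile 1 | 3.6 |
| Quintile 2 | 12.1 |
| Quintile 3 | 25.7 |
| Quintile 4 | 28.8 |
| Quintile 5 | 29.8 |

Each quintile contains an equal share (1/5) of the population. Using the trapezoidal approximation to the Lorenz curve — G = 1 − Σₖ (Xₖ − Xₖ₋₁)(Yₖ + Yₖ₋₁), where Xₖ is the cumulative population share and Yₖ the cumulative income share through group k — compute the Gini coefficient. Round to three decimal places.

0.276

Cumulative income shares Yₖ: 0.0360, 0.1570, 0.4140, 0.7020, 1.0000
Σ (Xₖ−Xₖ₋₁)(Yₖ+Yₖ₋₁) = (1/5)(0.0360+0.0000) + (1/5)(0.1570+0.0360) + (1/5)(0.4140+0.1570) + (1/5)(0.7020+0.4140) + (1/5)(1.0000+0.7020)
  = 0.0072 + 0.0386 + 0.1142 + 0.2232 + 0.3404 = 0.7236
G = 1 − 0.7236 = 0.2764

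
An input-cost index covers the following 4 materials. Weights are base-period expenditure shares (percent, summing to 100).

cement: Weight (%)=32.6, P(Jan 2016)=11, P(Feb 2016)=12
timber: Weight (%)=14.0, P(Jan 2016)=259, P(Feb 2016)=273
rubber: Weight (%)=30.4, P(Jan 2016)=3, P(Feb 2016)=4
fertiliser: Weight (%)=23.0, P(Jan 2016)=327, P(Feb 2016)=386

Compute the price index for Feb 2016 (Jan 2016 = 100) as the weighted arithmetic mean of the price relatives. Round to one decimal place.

cement: 32.6 × (12/11) = 32.6 × 1.090909 = 35.5636
timber: 14.0 × (273/259) = 14.0 × 1.054054 = 14.7568
rubber: 30.4 × (4/3) = 30.4 × 1.333333 = 40.5333
fertiliser: 23.0 × (386/327) = 23.0 × 1.180428 = 27.1498
Index = Σ wᵢ·(p₁ᵢ/p₀ᵢ) = 35.5636 + 14.7568 + 40.5333 + 27.1498 = 118.0036

118.0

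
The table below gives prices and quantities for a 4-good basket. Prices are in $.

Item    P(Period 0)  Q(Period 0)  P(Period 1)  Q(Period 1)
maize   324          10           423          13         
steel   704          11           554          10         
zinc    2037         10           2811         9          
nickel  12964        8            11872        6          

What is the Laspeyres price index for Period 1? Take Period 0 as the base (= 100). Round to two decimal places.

98.77

Laspeyres price index uses base-period quantities as weights.
ΣP(Period 1)·Q(Period 0) = 423×10 + 554×11 + 2811×10 + 11872×8 = 4230 + 6094 + 28110 + 94976 = 133410
ΣP(Period 0)·Q(Period 0) = 324×10 + 704×11 + 2037×10 + 12964×8 = 3240 + 7744 + 20370 + 103712 = 135066
Index = 133410 / 135066 × 100 = 98.7739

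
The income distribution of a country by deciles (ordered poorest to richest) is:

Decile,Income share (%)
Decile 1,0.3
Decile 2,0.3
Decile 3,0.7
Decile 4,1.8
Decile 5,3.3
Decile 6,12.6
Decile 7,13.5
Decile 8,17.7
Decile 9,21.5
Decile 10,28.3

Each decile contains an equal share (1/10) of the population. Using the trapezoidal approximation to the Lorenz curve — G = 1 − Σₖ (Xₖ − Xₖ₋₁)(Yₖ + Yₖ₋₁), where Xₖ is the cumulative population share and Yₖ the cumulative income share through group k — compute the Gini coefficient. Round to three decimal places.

Cumulative income shares Yₖ: 0.0030, 0.0060, 0.0130, 0.0310, 0.0640, 0.1900, 0.3250, 0.5020, 0.7170, 1.0000
Σ (Xₖ−Xₖ₋₁)(Yₖ+Yₖ₋₁) = (1/10)(0.0030+0.0000) + (1/10)(0.0060+0.0030) + (1/10)(0.0130+0.0060) + (1/10)(0.0310+0.0130) + (1/10)(0.0640+0.0310) + (1/10)(0.1900+0.0640) + (1/10)(0.3250+0.1900) + (1/10)(0.5020+0.3250) + (1/10)(0.7170+0.5020) + (1/10)(1.0000+0.7170)
  = 0.0003 + 0.0009 + 0.0019 + 0.0044 + 0.0095 + 0.0254 + 0.0515 + 0.0827 + 0.1219 + 0.1717 = 0.4702
G = 1 − 0.4702 = 0.5298

0.530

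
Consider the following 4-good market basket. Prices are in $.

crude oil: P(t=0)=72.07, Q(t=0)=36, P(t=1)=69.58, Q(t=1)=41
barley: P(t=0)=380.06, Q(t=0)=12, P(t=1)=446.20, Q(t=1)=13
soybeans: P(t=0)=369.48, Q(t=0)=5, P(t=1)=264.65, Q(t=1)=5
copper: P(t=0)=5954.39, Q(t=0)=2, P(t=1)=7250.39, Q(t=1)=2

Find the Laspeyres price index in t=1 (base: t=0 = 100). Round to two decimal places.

Laspeyres price index uses base-period quantities as weights.
ΣP(t=1)·Q(t=0) = 69.58×36 + 446.20×12 + 264.65×5 + 7250.39×2 = 2504.88 + 5354.4 + 1323.25 + 14500.78 = 23683.31
ΣP(t=0)·Q(t=0) = 72.07×36 + 380.06×12 + 369.48×5 + 5954.39×2 = 2594.52 + 4560.72 + 1847.4 + 11908.78 = 20911.42
Index = 23683.31 / 20911.42 × 100 = 113.2554

113.26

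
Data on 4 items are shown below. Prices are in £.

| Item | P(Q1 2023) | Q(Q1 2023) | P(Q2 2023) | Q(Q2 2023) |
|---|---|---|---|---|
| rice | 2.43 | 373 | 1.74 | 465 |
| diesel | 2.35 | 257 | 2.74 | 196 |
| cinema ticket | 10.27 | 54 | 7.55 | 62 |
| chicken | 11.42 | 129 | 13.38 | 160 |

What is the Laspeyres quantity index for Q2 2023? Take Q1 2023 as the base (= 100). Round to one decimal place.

Laspeyres quantity index uses base-period prices as weights.
ΣP(Q1 2023)·Q(Q2 2023) = 2.43×465 + 2.35×196 + 10.27×62 + 11.42×160 = 1129.95 + 460.6 + 636.74 + 1827.2 = 4054.49
ΣP(Q1 2023)·Q(Q1 2023) = 2.43×373 + 2.35×257 + 10.27×54 + 11.42×129 = 906.39 + 603.95 + 554.58 + 1473.18 = 3538.1
Index = 4054.49 / 3538.1 × 100 = 114.5951

114.6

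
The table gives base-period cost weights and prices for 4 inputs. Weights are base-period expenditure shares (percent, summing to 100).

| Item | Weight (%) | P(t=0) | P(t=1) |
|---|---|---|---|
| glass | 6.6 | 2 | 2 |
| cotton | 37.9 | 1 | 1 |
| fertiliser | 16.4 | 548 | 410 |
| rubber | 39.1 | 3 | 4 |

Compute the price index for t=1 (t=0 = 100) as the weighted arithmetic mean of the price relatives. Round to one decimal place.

108.9

glass: 6.6 × (2/2) = 6.6 × 1.000000 = 6.6000
cotton: 37.9 × (1/1) = 37.9 × 1.000000 = 37.9000
fertiliser: 16.4 × (410/548) = 16.4 × 0.748175 = 12.2701
rubber: 39.1 × (4/3) = 39.1 × 1.333333 = 52.1333
Index = Σ wᵢ·(p₁ᵢ/p₀ᵢ) = 6.6000 + 37.9000 + 12.2701 + 52.1333 = 108.9034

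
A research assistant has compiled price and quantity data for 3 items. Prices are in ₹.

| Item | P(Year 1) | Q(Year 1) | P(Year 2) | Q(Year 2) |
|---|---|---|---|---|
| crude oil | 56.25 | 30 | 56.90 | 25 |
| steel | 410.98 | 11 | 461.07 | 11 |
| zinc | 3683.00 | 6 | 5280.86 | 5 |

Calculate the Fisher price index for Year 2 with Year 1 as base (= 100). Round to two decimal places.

135.52

Laspeyres component (base-period weights):
ΣP(Year 2)Q(Year 1) = 56.90×30 + 461.07×11 + 5280.86×6 = 1707 + 5071.77 + 31685.16 = 38463.93
ΣP(Year 1)Q(Year 1) = 56.25×30 + 410.98×11 + 3683.00×6 = 1687.5 + 4520.78 + 22098 = 28306.28
L = 38463.93 / 28306.28 × 100 = 135.8848
Paasche component (current-period weights):
ΣP(Year 2)Q(Year 2) = 56.90×25 + 461.07×11 + 5280.86×5 = 1422.5 + 5071.77 + 26404.3 = 32898.57
ΣP(Year 1)Q(Year 2) = 56.25×25 + 410.98×11 + 3683.00×5 = 1406.25 + 4520.78 + 18415 = 24342.03
P = 32898.57 / 24342.03 × 100 = 135.1513
Fisher = √(L × P) = √(135.8848 × 135.1513) = 135.5176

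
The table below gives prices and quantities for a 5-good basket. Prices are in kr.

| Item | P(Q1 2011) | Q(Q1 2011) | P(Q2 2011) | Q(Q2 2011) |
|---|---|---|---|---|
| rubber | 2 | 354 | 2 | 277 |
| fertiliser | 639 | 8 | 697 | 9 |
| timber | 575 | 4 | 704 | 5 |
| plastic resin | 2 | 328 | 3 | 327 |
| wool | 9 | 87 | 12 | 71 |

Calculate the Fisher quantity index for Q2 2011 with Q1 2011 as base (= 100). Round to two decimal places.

Laspeyres component (base-period weights):
ΣP(Q1 2011)Q(Q2 2011) = 2×277 + 639×9 + 575×5 + 2×327 + 9×71 = 554 + 5751 + 2875 + 654 + 639 = 10473
ΣP(Q1 2011)Q(Q1 2011) = 2×354 + 639×8 + 575×4 + 2×328 + 9×87 = 708 + 5112 + 2300 + 656 + 783 = 9559
L = 10473 / 9559 × 100 = 109.5617
Paasche component (current-period weights):
ΣP(Q2 2011)Q(Q2 2011) = 2×277 + 697×9 + 704×5 + 3×327 + 12×71 = 554 + 6273 + 3520 + 981 + 852 = 12180
ΣP(Q2 2011)Q(Q1 2011) = 2×354 + 697×8 + 704×4 + 3×328 + 12×87 = 708 + 5576 + 2816 + 984 + 1044 = 11128
P = 12180 / 11128 × 100 = 109.4536
Fisher = √(L × P) = √(109.5617 × 109.4536) = 109.5076

109.51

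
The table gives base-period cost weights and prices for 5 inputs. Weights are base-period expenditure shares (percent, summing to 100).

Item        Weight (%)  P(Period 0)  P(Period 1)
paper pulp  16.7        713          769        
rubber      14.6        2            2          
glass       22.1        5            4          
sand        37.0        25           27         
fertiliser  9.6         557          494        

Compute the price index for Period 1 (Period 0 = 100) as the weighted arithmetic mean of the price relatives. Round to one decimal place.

paper pulp: 16.7 × (769/713) = 16.7 × 1.078541 = 18.0116
rubber: 14.6 × (2/2) = 14.6 × 1.000000 = 14.6000
glass: 22.1 × (4/5) = 22.1 × 0.800000 = 17.6800
sand: 37.0 × (27/25) = 37.0 × 1.080000 = 39.9600
fertiliser: 9.6 × (494/557) = 9.6 × 0.886894 = 8.5142
Index = Σ wᵢ·(p₁ᵢ/p₀ᵢ) = 18.0116 + 14.6000 + 17.6800 + 39.9600 + 8.5142 = 98.7658

98.8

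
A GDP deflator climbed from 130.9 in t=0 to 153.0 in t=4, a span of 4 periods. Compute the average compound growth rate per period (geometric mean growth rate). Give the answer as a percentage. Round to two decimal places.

3.98%

Growth factor = (153.0/130.9)^(1/4) = (1.168831)^(1/4) = 1.039772
Growth rate = 1.039772 − 1 = 0.039772 = 3.9772%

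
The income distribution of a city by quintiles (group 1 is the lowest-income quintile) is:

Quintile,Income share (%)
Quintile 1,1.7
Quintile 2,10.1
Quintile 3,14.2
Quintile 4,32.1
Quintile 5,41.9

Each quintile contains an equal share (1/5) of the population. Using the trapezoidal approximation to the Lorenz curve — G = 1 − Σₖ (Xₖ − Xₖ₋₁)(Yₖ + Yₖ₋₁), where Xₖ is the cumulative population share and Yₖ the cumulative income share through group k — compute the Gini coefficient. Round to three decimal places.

0.410

Cumulative income shares Yₖ: 0.0170, 0.1180, 0.2600, 0.5810, 1.0000
Σ (Xₖ−Xₖ₋₁)(Yₖ+Yₖ₋₁) = (1/5)(0.0170+0.0000) + (1/5)(0.1180+0.0170) + (1/5)(0.2600+0.1180) + (1/5)(0.5810+0.2600) + (1/5)(1.0000+0.5810)
  = 0.0034 + 0.0270 + 0.0756 + 0.1682 + 0.3162 = 0.5904
G = 1 − 0.5904 = 0.4096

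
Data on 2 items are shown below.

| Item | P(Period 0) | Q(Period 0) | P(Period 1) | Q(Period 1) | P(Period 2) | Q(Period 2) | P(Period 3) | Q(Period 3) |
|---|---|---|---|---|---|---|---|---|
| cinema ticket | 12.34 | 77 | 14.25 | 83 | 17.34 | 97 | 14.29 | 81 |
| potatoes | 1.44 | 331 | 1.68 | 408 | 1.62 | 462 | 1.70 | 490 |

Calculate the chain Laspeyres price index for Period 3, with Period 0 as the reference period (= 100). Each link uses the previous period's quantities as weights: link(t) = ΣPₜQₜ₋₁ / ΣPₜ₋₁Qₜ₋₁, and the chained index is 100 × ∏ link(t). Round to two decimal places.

116.39

Link Period 0→Period 1:
ΣP(Period 1)Q(Period 0) = 14.25×77 + 1.68×331 = 1097.25 + 556.08 = 1653.33
ΣP(Period 0)Q(Period 0) = 12.34×77 + 1.44×331 = 950.18 + 476.64 = 1426.82
link = 1653.33/1426.82 = 1.158752
Link Period 1→Period 2:
ΣP(Period 2)Q(Period 1) = 17.34×83 + 1.62×408 = 1439.22 + 660.96 = 2100.18
ΣP(Period 1)Q(Period 1) = 14.25×83 + 1.68×408 = 1182.75 + 685.44 = 1868.19
link = 2100.18/1868.19 = 1.124179
Link Period 2→Period 3:
ΣP(Period 3)Q(Period 2) = 14.29×97 + 1.70×462 = 1386.13 + 785.4 = 2171.53
ΣP(Period 2)Q(Period 2) = 17.34×97 + 1.62×462 = 1681.98 + 748.44 = 2430.42
link = 2171.53/2430.42 = 0.893479
Chained index = 100 × 1.158752 × 1.124179 × 0.893479 = 116.3886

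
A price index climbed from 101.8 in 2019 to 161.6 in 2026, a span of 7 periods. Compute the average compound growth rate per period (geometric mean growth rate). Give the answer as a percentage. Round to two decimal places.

Growth factor = (161.6/101.8)^(1/7) = (1.587426)^(1/7) = 1.068244
Growth rate = 1.068244 − 1 = 0.068244 = 6.8244%

6.82%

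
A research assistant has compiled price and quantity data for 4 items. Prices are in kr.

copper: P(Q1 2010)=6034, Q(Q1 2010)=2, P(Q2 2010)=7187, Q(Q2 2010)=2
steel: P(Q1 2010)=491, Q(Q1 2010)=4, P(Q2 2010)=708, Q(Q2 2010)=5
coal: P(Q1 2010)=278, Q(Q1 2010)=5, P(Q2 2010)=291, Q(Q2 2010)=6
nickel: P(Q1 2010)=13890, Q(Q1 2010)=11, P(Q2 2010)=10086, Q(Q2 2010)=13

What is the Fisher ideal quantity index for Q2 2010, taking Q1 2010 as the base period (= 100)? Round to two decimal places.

116.65

Laspeyres component (base-period weights):
ΣP(Q1 2010)Q(Q2 2010) = 6034×2 + 491×5 + 278×6 + 13890×13 = 12068 + 2455 + 1668 + 180570 = 196761
ΣP(Q1 2010)Q(Q1 2010) = 6034×2 + 491×4 + 278×5 + 13890×11 = 12068 + 1964 + 1390 + 152790 = 168212
L = 196761 / 168212 × 100 = 116.9720
Paasche component (current-period weights):
ΣP(Q2 2010)Q(Q2 2010) = 7187×2 + 708×5 + 291×6 + 10086×13 = 14374 + 3540 + 1746 + 131118 = 150778
ΣP(Q2 2010)Q(Q1 2010) = 7187×2 + 708×4 + 291×5 + 10086×11 = 14374 + 2832 + 1455 + 110946 = 129607
P = 150778 / 129607 × 100 = 116.3348
Fisher = √(L × P) = √(116.9720 × 116.3348) = 116.6530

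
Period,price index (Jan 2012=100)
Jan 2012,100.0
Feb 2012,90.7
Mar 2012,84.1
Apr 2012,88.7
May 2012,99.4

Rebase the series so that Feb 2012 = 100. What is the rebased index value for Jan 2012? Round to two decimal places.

Rebased(Jan 2012) = 100.0 / 90.7 × 100 = 110.2536

110.25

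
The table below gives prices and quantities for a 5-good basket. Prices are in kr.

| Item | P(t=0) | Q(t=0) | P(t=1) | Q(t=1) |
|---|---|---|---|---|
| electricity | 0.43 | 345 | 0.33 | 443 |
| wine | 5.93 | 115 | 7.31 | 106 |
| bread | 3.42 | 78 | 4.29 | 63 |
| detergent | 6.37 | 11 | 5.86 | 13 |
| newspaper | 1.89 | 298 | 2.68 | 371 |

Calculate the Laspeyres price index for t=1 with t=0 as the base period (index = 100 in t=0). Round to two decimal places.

Laspeyres price index uses base-period quantities as weights.
ΣP(t=1)·Q(t=0) = 0.33×345 + 7.31×115 + 4.29×78 + 5.86×11 + 2.68×298 = 113.85 + 840.65 + 334.62 + 64.46 + 798.64 = 2152.22
ΣP(t=0)·Q(t=0) = 0.43×345 + 5.93×115 + 3.42×78 + 6.37×11 + 1.89×298 = 148.35 + 681.95 + 266.76 + 70.07 + 563.22 = 1730.35
Index = 2152.22 / 1730.35 × 100 = 124.3806

124.38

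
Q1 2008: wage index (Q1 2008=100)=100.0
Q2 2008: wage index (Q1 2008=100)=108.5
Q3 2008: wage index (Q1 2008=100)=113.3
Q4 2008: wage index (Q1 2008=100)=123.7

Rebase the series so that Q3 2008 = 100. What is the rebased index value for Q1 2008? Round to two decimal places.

Rebased(Q1 2008) = 100.0 / 113.3 × 100 = 88.2613

88.26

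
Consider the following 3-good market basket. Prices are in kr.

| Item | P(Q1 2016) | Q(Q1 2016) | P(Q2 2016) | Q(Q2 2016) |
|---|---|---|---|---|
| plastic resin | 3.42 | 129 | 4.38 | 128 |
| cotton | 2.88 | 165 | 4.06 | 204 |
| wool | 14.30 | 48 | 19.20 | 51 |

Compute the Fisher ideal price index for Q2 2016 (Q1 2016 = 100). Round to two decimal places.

Laspeyres component (base-period weights):
ΣP(Q2 2016)Q(Q1 2016) = 4.38×129 + 4.06×165 + 19.20×48 = 565.02 + 669.9 + 921.6 = 2156.52
ΣP(Q1 2016)Q(Q1 2016) = 3.42×129 + 2.88×165 + 14.30×48 = 441.18 + 475.2 + 686.4 = 1602.78
L = 2156.52 / 1602.78 × 100 = 134.5487
Paasche component (current-period weights):
ΣP(Q2 2016)Q(Q2 2016) = 4.38×128 + 4.06×204 + 19.20×51 = 560.64 + 828.24 + 979.2 = 2368.08
ΣP(Q1 2016)Q(Q2 2016) = 3.42×128 + 2.88×204 + 14.30×51 = 437.76 + 587.52 + 729.3 = 1754.58
P = 2368.08 / 1754.58 × 100 = 134.9656
Fisher = √(L × P) = √(134.5487 × 134.9656) = 134.7570

134.76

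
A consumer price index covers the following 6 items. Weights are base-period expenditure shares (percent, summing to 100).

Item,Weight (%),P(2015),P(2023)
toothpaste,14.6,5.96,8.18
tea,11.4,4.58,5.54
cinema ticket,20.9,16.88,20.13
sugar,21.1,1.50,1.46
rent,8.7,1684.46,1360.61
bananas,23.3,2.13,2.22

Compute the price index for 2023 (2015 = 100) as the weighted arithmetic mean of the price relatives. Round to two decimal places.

110.60

toothpaste: 14.6 × (8.18/5.96) = 14.6 × 1.372483 = 20.0383
tea: 11.4 × (5.54/4.58) = 11.4 × 1.209607 = 13.7895
cinema ticket: 20.9 × (20.13/16.88) = 20.9 × 1.192536 = 24.9240
sugar: 21.1 × (1.46/1.50) = 21.1 × 0.973333 = 20.5373
rent: 8.7 × (1360.61/1684.46) = 8.7 × 0.807743 = 7.0274
bananas: 23.3 × (2.22/2.13) = 23.3 × 1.042254 = 24.2845
Index = Σ wᵢ·(p₁ᵢ/p₀ᵢ) = 20.0383 + 13.7895 + 24.9240 + 20.5373 + 7.0274 + 24.2845 = 110.6010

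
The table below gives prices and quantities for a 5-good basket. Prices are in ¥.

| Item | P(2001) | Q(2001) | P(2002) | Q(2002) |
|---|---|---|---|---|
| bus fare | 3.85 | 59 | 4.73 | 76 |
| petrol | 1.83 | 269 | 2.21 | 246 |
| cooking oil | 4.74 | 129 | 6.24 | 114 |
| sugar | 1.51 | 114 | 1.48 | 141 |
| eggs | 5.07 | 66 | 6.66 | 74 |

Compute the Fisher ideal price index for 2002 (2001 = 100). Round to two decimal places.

Laspeyres component (base-period weights):
ΣP(2002)Q(2001) = 4.73×59 + 2.21×269 + 6.24×129 + 1.48×114 + 6.66×66 = 279.07 + 594.49 + 804.96 + 168.72 + 439.56 = 2286.8
ΣP(2001)Q(2001) = 3.85×59 + 1.83×269 + 4.74×129 + 1.51×114 + 5.07×66 = 227.15 + 492.27 + 611.46 + 172.14 + 334.62 = 1837.64
L = 2286.8 / 1837.64 × 100 = 124.4422
Paasche component (current-period weights):
ΣP(2002)Q(2002) = 4.73×76 + 2.21×246 + 6.24×114 + 1.48×141 + 6.66×74 = 359.48 + 543.66 + 711.36 + 208.68 + 492.84 = 2316.02
ΣP(2001)Q(2002) = 3.85×76 + 1.83×246 + 4.74×114 + 1.51×141 + 5.07×74 = 292.6 + 450.18 + 540.36 + 212.91 + 375.18 = 1871.23
P = 2316.02 / 1871.23 × 100 = 123.7699
Fisher = √(L × P) = √(124.4422 × 123.7699) = 124.1056

124.11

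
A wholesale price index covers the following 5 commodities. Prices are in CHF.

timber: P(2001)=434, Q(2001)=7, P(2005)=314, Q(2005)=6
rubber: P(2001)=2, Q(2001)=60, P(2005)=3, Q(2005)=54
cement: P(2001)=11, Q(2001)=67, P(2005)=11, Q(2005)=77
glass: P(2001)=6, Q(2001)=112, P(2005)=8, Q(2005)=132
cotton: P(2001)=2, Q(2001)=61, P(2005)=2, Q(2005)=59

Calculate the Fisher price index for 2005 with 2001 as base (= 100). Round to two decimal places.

89.56

Laspeyres component (base-period weights):
ΣP(2005)Q(2001) = 314×7 + 3×60 + 11×67 + 8×112 + 2×61 = 2198 + 180 + 737 + 896 + 122 = 4133
ΣP(2001)Q(2001) = 434×7 + 2×60 + 11×67 + 6×112 + 2×61 = 3038 + 120 + 737 + 672 + 122 = 4689
L = 4133 / 4689 × 100 = 88.1425
Paasche component (current-period weights):
ΣP(2005)Q(2005) = 314×6 + 3×54 + 11×77 + 8×132 + 2×59 = 1884 + 162 + 847 + 1056 + 118 = 4067
ΣP(2001)Q(2005) = 434×6 + 2×54 + 11×77 + 6×132 + 2×59 = 2604 + 108 + 847 + 792 + 118 = 4469
P = 4067 / 4469 × 100 = 91.0047
Fisher = √(L × P) = √(88.1425 × 91.0047) = 89.5621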